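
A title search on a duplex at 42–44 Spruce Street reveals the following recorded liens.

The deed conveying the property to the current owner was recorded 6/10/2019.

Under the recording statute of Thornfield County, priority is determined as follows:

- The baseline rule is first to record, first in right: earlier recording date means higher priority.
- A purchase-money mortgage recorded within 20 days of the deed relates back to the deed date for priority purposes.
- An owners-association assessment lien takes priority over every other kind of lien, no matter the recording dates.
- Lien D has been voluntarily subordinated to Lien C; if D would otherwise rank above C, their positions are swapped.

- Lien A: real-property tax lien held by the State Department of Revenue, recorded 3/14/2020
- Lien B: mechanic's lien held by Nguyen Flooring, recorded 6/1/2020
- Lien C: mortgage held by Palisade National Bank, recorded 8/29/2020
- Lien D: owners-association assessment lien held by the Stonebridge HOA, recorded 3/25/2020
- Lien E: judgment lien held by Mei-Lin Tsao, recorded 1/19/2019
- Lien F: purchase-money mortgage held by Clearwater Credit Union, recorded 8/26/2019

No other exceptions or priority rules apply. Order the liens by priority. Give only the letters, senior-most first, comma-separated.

Effective dates after the stated exceptions: F missed the 20-day window (77 days after the deed), so its recording date stands.
D, as an owners-association assessment lien, has superpriority and ranks first.
Among the remaining liens, by effective date: E (1/19/2019), F (8/26/2019), A (3/14/2020), B (6/1/2020), C (8/29/2020).
D is senior to C before the subordination, so the two trade places.

C, E, F, A, B, D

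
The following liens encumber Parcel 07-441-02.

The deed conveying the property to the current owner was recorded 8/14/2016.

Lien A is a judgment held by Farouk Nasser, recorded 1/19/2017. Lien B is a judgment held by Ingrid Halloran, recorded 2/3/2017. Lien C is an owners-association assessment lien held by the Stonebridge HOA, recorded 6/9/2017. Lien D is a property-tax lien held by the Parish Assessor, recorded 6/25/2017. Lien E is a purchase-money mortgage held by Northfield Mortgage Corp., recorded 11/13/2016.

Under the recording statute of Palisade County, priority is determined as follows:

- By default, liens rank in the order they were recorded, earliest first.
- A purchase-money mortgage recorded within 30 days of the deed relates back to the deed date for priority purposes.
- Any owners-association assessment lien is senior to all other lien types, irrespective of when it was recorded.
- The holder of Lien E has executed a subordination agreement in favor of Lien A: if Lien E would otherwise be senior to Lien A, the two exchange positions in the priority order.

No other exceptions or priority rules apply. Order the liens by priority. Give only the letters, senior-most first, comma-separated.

Effective dates after the stated exceptions: E missed the 30-day window (91 days after the deed), so its recording date stands.
C is an owners-association assessment lien, so it outranks all other liens regardless of date.
The other liens, earliest effective date first: E (11/13/2016), A (1/19/2017), B (2/3/2017), D (6/25/2017).
The subordination applies — E was senior to A — so E and A swap.

C, A, E, B, D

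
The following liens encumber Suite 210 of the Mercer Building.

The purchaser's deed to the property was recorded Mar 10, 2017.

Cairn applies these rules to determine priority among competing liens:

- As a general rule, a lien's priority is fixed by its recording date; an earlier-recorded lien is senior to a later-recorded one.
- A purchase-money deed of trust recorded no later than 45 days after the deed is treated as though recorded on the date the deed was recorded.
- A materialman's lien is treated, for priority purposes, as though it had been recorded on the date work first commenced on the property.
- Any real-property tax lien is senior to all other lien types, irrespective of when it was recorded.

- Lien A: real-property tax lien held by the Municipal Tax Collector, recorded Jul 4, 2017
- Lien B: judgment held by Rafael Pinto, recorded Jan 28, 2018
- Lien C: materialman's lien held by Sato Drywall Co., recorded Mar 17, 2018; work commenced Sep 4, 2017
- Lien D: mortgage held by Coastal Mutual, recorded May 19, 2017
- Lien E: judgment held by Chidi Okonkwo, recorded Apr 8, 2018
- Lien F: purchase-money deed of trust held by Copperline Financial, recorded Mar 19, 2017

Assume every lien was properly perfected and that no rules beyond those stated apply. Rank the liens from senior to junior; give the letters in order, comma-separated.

Adjusting effective dates: C's effective date is Sep 4, 2017, when work began; F was recorded within the 45-day window, so its effective date is the deed date Mar 10, 2017.
A is a real-property tax lien and takes priority over every other lien.
Remaining liens by effective date: F (Mar 10, 2017), D (May 19, 2017), C (Sep 4, 2017), B (Jan 28, 2018), E (Apr 8, 2018).

A, F, D, C, B, E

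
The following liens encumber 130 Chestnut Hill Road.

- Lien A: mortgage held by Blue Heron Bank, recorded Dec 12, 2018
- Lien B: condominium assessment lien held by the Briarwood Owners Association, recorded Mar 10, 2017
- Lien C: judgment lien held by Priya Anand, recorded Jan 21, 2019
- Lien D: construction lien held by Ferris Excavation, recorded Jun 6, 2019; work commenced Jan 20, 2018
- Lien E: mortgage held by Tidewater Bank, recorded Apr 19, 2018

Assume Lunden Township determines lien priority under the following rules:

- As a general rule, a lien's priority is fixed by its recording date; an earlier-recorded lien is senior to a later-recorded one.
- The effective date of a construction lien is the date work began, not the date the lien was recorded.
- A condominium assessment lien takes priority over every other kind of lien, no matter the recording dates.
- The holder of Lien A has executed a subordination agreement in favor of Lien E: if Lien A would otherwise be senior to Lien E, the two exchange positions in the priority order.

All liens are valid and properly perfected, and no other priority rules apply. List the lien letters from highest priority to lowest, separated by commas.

First, effective dates: D relates back to Jan 20, 2018 (work commenced).
B, as a condominium assessment lien, has superpriority and ranks first.
The other liens, earliest effective date first: D (Jan 20, 2018), E (Apr 19, 2018), A (Dec 12, 2018), C (Jan 21, 2019).
A is already junior to E, so the subordination agreement changes nothing.

B, D, E, A, C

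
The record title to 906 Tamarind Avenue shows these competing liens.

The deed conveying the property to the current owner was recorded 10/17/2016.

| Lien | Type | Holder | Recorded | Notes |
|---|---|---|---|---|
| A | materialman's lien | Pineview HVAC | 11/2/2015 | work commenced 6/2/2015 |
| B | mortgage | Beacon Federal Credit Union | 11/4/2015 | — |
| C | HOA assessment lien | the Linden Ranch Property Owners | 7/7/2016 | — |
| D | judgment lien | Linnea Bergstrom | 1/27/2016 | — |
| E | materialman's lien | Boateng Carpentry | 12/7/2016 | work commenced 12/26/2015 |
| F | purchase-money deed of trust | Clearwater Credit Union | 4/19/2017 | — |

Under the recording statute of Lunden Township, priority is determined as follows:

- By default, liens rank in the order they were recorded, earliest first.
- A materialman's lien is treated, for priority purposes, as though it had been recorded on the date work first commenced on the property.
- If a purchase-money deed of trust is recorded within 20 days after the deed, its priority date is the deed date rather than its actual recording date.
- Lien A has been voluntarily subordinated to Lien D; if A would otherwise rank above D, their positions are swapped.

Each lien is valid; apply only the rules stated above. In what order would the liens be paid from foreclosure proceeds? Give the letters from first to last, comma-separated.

D, B, E, A, C, F

Adjusting effective dates: A is treated as recorded 6/2/2015, the work-commencement date; E relates back to 12/26/2015 (work commenced); F was recorded 184 days after the deed — beyond 20 days — so no relation-back applies.
By effective date, earliest first: A (6/2/2015), B (11/4/2015), E (12/26/2015), D (1/27/2016), C (7/7/2016), F (4/19/2017).
A is senior to D before the subordination, so the two trade places.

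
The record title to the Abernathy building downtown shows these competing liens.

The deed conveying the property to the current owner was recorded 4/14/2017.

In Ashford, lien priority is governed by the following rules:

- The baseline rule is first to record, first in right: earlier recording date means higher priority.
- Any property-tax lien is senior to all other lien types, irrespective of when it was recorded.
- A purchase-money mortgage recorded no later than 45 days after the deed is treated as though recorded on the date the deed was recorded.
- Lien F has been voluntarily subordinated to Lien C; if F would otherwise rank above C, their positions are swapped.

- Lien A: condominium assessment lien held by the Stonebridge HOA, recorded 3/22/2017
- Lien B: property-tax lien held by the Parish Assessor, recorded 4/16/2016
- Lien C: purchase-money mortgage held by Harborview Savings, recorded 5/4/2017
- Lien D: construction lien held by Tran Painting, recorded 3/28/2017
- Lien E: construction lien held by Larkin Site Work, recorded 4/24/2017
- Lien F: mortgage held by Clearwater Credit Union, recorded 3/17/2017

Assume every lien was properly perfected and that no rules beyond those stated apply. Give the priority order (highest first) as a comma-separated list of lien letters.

First, effective dates: C's effective date is the deed date, 4/14/2017.
B is a property-tax lien and takes priority over every other lien.
The other liens, earliest effective date first: F (3/17/2017), A (3/22/2017), D (3/28/2017), C (4/14/2017), E (4/24/2017).
Because F would otherwise rank above C, the subordination swaps them.

B, C, A, D, F, E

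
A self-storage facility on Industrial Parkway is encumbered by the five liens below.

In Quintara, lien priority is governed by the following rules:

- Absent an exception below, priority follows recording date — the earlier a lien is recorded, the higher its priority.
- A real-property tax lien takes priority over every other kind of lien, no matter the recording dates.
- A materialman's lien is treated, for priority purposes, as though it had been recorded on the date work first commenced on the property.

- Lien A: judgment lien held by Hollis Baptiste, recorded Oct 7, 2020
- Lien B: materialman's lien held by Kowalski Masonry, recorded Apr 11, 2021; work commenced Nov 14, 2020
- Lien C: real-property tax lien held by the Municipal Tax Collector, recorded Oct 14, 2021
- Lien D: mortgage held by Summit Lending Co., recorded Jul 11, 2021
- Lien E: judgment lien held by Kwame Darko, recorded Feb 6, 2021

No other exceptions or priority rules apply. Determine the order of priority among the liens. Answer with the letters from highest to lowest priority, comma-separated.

C, A, B, E, D

Effective dates after the stated exceptions: B is treated as recorded Nov 14, 2020, the work-commencement date.
C is a real-property tax lien and takes priority over every other lien.
Ordering the rest by effective date: A (Oct 7, 2020), B (Nov 14, 2020), E (Feb 6, 2021), D (Jul 11, 2021).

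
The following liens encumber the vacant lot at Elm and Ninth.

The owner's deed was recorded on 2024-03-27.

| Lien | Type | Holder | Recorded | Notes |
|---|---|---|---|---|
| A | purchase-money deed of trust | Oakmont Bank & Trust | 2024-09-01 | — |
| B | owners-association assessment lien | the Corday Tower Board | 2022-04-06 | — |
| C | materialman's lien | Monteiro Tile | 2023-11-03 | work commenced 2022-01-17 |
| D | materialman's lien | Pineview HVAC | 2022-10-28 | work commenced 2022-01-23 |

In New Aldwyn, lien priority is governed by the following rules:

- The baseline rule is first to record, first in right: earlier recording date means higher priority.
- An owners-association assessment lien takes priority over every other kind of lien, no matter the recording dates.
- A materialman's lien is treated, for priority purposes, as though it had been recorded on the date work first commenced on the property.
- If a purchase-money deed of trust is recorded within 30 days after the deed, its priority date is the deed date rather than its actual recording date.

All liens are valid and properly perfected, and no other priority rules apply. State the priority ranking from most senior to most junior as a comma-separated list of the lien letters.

B, C, D, A

Effective dates after the stated exceptions: A was recorded 158 days after the deed — beyond 30 days — so no relation-back applies; C relates back to 2022-01-17 (work commenced); D relates back to 2022-01-23 (work commenced).
B is an owners-association assessment lien and takes priority over every other lien.
Ordering the rest by effective date: C (2022-01-17), D (2022-01-23), A (2024-09-01).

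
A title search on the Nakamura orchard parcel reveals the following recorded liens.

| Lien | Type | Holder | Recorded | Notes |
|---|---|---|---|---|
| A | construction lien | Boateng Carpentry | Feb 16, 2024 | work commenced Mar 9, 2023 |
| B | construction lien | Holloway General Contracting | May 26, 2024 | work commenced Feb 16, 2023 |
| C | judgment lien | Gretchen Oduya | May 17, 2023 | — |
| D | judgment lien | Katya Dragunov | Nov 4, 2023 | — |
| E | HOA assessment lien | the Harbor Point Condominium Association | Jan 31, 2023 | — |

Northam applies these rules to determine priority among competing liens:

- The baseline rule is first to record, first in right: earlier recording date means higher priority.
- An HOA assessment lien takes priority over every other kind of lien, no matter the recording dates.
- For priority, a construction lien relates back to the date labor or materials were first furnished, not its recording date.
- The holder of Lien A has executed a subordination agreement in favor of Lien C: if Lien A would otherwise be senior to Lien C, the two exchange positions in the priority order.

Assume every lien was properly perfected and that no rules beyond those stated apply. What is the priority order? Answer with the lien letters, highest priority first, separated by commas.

Effective dates after the stated exceptions: A's effective date is Mar 9, 2023, when work began; B's effective date is Feb 16, 2023, when work began.
E, as an HOA assessment lien, has superpriority and ranks first.
Among the remaining liens, by effective date: B (Feb 16, 2023), A (Mar 9, 2023), C (May 17, 2023), D (Nov 4, 2023).
The subordination applies — A was senior to C — so A and C swap.

E, B, C, A, D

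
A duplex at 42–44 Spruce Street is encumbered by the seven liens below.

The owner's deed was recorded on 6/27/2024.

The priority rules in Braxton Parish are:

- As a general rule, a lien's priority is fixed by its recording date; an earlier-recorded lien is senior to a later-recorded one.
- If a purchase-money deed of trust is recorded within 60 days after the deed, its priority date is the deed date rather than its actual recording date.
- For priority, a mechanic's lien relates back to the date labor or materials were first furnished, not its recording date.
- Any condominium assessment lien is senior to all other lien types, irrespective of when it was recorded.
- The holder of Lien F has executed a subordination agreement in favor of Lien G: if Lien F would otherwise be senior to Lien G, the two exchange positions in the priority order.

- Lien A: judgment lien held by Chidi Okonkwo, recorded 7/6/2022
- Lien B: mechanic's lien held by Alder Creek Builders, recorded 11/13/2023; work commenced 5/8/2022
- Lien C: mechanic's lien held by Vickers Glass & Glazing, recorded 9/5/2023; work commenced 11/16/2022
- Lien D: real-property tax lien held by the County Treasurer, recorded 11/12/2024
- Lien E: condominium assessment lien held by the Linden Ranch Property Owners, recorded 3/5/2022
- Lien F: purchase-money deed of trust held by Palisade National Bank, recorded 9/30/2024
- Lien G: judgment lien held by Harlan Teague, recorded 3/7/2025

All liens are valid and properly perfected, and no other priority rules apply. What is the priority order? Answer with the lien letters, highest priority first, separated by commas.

Adjusting effective dates: B is treated as recorded 5/8/2022, the work-commencement date; C relates back to 11/16/2022 (work commenced); F was recorded 95 days after the deed — beyond 60 days — so no relation-back applies.
As a condominium assessment lien, E is senior to every other lien.
The other liens, earliest effective date first: B (5/8/2022), A (7/6/2022), C (11/16/2022), F (9/30/2024), D (11/12/2024), G (3/7/2025).
Because F would otherwise rank above G, the subordination swaps them.

E, B, A, C, G, D, F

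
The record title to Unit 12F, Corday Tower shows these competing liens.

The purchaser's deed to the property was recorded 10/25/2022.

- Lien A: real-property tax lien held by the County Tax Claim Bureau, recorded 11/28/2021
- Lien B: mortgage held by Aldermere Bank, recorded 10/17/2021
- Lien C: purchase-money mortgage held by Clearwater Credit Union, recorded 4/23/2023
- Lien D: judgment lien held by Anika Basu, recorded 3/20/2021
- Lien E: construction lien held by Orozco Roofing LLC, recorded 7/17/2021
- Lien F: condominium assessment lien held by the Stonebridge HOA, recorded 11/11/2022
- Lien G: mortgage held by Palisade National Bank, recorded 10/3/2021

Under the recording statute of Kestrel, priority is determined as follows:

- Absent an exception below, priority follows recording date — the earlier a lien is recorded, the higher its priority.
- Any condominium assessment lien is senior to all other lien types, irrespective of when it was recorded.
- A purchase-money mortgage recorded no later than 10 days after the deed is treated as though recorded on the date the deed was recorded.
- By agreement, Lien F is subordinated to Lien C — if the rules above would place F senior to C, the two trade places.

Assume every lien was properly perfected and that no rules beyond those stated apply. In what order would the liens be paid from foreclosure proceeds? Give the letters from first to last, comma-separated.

C, D, E, G, B, A, F

Adjusting effective dates: C missed the 10-day window (180 days after the deed), so its recording date stands.
F, as a condominium assessment lien, has superpriority and ranks first.
The other liens, earliest effective date first: D (3/20/2021), E (7/17/2021), G (10/3/2021), B (10/17/2021), A (11/28/2021), C (4/23/2023).
F would otherwise be senior to C, so under the subordination agreement F and C exchange positions.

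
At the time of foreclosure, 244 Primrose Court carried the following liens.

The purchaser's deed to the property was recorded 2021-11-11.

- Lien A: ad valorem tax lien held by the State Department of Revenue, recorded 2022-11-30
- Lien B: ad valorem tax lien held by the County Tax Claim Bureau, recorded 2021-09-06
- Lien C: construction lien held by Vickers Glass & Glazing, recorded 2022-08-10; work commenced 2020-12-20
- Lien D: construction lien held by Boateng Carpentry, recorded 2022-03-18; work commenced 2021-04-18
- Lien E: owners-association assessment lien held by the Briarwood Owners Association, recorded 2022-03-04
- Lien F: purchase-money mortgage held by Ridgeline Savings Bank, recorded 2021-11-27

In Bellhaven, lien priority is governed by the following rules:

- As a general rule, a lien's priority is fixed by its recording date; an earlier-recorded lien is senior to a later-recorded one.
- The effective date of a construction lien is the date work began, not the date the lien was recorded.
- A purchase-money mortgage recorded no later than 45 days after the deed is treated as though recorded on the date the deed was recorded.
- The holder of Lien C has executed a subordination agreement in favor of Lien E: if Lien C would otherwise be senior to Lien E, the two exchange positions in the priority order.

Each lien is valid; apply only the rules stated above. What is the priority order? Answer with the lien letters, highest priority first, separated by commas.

E, D, B, F, C, A

Effective dates: C relates back to 2020-12-20 (work commenced); D relates back to 2021-04-18 (work commenced); F relates back to the deed date 2021-11-11.
By effective date, earliest first: C (2020-12-20), D (2021-04-18), B (2021-09-06), F (2021-11-11), E (2022-03-04), A (2022-11-30).
C is senior to E before the subordination, so the two trade places.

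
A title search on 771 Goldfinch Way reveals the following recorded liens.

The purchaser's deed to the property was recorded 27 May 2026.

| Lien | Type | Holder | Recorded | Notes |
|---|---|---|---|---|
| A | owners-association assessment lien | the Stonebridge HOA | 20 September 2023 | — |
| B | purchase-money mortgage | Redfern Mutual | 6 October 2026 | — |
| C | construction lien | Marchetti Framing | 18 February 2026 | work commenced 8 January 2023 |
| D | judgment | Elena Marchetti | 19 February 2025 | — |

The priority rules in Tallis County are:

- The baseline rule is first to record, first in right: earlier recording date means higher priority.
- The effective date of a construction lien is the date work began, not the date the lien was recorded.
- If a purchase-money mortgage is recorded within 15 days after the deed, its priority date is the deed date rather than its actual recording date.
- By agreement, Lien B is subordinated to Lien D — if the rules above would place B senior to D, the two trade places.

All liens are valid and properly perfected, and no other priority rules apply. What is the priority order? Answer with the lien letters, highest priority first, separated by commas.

First, effective dates: B was recorded 132 days after the deed — beyond 15 days — so no relation-back applies; C is treated as recorded 8 January 2023, the work-commencement date.
Ordering by effective date: C (8 January 2023), A (20 September 2023), D (19 February 2025), B (6 October 2026).
B is already junior to D, so the subordination agreement changes nothing.

C, A, D, B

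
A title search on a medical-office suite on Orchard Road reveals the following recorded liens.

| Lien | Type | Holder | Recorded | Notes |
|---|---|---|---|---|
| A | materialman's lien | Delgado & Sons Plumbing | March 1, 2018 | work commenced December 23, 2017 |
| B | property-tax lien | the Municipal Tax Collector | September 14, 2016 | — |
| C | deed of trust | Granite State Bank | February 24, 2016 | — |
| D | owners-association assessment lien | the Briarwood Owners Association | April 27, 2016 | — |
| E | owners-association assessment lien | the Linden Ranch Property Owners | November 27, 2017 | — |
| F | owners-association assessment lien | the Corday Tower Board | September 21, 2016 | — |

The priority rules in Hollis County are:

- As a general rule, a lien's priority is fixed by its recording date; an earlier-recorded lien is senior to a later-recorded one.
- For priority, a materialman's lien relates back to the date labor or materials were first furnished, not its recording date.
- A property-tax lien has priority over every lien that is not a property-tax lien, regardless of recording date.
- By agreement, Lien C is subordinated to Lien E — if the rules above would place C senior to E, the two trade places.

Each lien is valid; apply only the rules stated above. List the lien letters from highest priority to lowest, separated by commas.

B, E, D, F, C, A

Adjusting effective dates: A relates back to December 23, 2017 (work commenced).
As a property-tax lien, B is senior to every other lien.
Ordering the rest by effective date: C (February 24, 2016), D (April 27, 2016), F (September 21, 2016), E (November 27, 2017), A (December 23, 2017).
C would otherwise be senior to E, so under the subordination agreement C and E exchange positions.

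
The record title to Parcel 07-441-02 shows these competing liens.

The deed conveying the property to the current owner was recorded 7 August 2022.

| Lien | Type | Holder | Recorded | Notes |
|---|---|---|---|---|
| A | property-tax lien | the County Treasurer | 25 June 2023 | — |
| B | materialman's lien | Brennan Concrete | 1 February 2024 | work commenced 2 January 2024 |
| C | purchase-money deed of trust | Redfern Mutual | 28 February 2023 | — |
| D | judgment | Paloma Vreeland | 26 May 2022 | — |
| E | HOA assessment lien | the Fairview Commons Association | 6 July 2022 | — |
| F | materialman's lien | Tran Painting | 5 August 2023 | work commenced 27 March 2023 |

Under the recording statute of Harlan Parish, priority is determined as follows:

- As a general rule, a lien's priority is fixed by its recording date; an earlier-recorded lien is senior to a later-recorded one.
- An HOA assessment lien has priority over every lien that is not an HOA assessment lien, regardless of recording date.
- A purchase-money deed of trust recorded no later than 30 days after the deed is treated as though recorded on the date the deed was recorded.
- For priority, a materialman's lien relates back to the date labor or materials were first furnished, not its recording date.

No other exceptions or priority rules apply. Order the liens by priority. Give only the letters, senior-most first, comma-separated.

Effective dates: B is treated as recorded 2 January 2024, the work-commencement date; C was recorded 205 days after the deed, outside the 30-day window, so it keeps its recording date; F is treated as recorded 27 March 2023, the work-commencement date.
E is an HOA assessment lien, so it outranks all other liens regardless of date.
Ordering the rest by effective date: D (26 May 2022), C (28 February 2023), F (27 March 2023), A (25 June 2023), B (2 January 2024).

E, D, C, F, A, B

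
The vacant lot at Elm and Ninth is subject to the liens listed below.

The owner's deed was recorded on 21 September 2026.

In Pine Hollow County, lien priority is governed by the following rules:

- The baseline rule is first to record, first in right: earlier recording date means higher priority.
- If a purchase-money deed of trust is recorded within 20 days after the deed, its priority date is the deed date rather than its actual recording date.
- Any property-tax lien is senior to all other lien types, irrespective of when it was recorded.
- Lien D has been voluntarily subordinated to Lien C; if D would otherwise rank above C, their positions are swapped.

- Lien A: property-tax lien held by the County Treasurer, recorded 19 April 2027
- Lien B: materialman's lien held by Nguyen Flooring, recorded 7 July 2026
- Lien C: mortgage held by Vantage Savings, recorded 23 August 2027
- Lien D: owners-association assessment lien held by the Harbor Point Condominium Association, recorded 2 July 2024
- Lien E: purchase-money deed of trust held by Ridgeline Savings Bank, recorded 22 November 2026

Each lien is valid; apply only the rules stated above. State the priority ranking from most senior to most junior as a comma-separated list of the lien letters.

A, C, B, E, D

Adjusting effective dates: E was recorded 62 days after the deed — beyond 20 days — so no relation-back applies.
A is a property-tax lien, so it outranks all other liens regardless of date.
The other liens, earliest effective date first: D (2 July 2024), B (7 July 2026), E (22 November 2026), C (23 August 2027).
D would otherwise be senior to C, so under the subordination agreement D and C exchange positions.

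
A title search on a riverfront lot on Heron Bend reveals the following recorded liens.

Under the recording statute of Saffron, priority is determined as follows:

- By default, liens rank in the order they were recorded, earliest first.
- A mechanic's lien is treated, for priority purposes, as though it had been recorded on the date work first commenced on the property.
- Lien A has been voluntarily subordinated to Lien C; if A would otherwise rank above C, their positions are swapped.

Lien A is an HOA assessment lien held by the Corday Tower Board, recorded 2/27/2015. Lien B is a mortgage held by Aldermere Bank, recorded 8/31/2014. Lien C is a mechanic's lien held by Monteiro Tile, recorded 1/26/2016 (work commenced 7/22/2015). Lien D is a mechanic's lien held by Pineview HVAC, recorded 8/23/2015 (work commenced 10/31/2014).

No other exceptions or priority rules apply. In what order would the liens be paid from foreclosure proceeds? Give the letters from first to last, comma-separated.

Adjusting effective dates: C relates back to 7/22/2015 (work commenced); D relates back to 10/31/2014 (work commenced).
By effective date: B (8/31/2014), D (10/31/2014), A (2/27/2015), C (7/22/2015).
The subordination applies — A was senior to C — so A and C swap.

B, D, C, A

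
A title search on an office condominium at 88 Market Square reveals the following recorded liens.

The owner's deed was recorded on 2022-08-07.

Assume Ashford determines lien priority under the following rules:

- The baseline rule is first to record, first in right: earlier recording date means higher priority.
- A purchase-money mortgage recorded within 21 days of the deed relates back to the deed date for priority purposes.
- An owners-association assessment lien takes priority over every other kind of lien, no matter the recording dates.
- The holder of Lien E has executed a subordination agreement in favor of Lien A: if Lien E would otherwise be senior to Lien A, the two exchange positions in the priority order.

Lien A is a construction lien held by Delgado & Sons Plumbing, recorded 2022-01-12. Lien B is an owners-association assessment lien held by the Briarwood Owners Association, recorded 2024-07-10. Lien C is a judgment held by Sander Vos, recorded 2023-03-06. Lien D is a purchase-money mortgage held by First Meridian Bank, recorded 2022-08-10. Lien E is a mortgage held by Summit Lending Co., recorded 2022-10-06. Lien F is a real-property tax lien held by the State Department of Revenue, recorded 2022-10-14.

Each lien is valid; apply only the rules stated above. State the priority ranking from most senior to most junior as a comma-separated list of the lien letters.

Effective dates after the stated exceptions: D's effective date is the deed date, 2022-08-07.
B is an owners-association assessment lien, so it outranks all other liens regardless of date.
The other liens, earliest effective date first: A (2022-01-12), D (2022-08-07), E (2022-10-06), F (2022-10-14), C (2023-03-06).
E already ranks below A; the subordination has no effect.

B, A, D, E, F, C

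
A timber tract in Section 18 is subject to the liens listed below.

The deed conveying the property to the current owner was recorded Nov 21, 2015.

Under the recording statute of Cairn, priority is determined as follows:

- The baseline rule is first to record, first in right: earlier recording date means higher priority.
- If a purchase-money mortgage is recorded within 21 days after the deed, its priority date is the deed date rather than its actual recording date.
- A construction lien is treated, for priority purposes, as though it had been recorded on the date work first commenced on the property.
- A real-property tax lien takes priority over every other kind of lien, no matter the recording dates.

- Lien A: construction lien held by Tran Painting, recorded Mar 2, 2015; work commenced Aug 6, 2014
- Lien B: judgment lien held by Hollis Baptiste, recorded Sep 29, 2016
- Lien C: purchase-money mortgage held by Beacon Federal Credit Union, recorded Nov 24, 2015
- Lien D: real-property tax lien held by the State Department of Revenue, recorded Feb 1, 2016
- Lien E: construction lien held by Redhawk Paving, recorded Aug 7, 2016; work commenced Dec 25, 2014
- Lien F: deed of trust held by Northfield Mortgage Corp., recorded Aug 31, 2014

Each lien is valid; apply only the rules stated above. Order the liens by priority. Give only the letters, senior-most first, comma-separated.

D, A, F, E, C, B

First, effective dates: A's effective date is Aug 6, 2014, when work began; C was recorded within the 21-day window, so its effective date is the deed date Nov 21, 2015; E relates back to Dec 25, 2014 (work commenced).
D is a real-property tax lien, so it outranks all other liens regardless of date.
Among the remaining liens, by effective date: A (Aug 6, 2014), F (Aug 31, 2014), E (Dec 25, 2014), C (Nov 21, 2015), B (Sep 29, 2016).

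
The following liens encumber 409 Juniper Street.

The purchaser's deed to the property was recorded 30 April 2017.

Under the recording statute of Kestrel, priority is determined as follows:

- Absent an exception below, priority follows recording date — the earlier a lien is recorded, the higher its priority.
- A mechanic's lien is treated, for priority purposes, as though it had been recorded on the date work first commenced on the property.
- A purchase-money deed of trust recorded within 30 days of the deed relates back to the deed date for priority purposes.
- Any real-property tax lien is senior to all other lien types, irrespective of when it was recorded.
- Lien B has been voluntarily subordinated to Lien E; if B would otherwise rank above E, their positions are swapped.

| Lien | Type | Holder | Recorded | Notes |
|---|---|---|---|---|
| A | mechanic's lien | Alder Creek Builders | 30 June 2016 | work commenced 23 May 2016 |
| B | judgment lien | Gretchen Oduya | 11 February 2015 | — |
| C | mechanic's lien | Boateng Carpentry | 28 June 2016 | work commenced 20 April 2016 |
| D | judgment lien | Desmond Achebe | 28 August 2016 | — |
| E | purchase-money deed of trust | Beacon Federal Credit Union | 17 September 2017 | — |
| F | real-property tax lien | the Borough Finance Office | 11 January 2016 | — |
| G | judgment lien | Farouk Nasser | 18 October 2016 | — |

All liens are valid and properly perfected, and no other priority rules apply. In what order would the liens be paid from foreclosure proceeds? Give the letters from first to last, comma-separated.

Effective dates after the stated exceptions: A relates back to 23 May 2016 (work commenced); C's effective date is 20 April 2016, when work began; E was recorded 140 days after the deed, outside the 30-day window, so it keeps its recording date.
As a real-property tax lien, F is senior to every other lien.
Ordering the rest by effective date: B (11 February 2015), C (20 April 2016), A (23 May 2016), D (28 August 2016), G (18 October 2016), E (17 September 2017).
Because B would otherwise rank above E, the subordination swaps them.

F, E, C, A, D, G, B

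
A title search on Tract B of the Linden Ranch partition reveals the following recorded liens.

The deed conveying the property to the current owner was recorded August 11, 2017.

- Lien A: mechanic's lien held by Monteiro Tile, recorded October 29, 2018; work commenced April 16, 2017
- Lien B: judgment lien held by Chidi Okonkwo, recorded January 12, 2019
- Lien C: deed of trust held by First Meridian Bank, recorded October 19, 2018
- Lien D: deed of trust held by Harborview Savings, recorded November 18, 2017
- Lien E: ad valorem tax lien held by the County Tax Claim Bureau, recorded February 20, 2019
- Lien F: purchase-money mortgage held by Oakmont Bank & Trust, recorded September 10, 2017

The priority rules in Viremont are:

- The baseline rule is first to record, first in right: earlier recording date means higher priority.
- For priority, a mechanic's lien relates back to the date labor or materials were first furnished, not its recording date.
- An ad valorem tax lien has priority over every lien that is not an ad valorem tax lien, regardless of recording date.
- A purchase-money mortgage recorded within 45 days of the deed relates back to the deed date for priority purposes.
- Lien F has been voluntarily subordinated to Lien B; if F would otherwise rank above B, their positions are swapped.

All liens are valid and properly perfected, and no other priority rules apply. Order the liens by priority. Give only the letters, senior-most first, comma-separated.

First, effective dates: A relates back to April 16, 2017 (work commenced); F relates back to the deed date August 11, 2017.
E is an ad valorem tax lien and takes priority over every other lien.
The other liens, earliest effective date first: A (April 16, 2017), F (August 11, 2017), D (November 18, 2017), C (October 19, 2018), B (January 12, 2019).
The subordination applies — F was senior to B — so F and B swap.

E, A, B, D, C, F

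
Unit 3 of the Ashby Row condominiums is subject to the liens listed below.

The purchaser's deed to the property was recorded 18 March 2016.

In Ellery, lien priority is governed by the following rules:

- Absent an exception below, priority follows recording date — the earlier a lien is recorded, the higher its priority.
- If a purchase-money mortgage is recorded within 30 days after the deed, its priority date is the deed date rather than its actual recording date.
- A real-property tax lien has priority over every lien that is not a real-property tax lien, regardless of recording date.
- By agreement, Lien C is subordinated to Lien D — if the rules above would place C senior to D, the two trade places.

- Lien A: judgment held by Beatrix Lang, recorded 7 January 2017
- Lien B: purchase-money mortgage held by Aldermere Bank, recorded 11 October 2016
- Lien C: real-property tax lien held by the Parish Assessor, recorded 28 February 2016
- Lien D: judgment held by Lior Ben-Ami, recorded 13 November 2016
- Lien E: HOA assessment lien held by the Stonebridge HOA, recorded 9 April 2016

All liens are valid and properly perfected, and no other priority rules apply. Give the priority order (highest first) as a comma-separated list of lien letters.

D, E, B, C, A

Adjusting effective dates: B was recorded 207 days after the deed, outside the 30-day window, so it keeps its recording date.
As a real-property tax lien, C is senior to every other lien.
Remaining liens by effective date: E (9 April 2016), B (11 October 2016), D (13 November 2016), A (7 January 2017).
The subordination applies — C was senior to D — so C and D swap.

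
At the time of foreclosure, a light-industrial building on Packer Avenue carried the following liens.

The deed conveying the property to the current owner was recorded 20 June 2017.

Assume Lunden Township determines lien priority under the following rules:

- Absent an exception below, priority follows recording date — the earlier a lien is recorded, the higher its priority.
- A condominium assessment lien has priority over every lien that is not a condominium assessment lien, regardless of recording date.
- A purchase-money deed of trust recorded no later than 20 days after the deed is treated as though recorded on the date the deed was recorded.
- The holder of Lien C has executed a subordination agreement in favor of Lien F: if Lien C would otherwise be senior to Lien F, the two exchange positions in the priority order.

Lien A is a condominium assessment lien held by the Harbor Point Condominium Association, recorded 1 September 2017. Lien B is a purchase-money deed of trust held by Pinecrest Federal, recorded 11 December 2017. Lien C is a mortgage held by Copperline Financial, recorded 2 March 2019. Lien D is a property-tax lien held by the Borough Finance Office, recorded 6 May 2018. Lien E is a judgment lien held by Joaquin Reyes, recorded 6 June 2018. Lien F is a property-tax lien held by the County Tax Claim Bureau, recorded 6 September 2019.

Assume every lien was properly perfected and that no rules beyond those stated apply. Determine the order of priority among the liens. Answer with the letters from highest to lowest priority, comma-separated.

Effective dates: B was recorded 174 days after the deed, outside the 20-day window, so it keeps its recording date.
As a condominium assessment lien, A is senior to every other lien.
The other liens, earliest effective date first: B (11 December 2017), D (6 May 2018), E (6 June 2018), C (2 March 2019), F (6 September 2019).
The subordination applies — C was senior to F — so C and F swap.

A, B, D, E, F, C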